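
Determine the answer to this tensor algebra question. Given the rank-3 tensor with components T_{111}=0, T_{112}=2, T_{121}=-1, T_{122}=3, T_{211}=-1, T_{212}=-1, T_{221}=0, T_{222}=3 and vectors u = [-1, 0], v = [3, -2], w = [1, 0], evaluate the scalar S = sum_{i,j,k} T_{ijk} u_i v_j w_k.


S = sum over i,j,k of T_{ijk} u_i v_j w_k. Expanding all 8 terms:
T_{111}*u_1*v_1*w_1 = 0*-1*3*1 = 0  (running total: 0)
T_{112}*u_1*v_1*w_2 = 2*-1*3*0 = 0  (running total: 0)
T_{121}*u_1*v_2*w_1 = -1*-1*-2*1 = -2  (running total: -2)
T_{122}*u_1*v_2*w_2 = 3*-1*-2*0 = 0  (running total: -2)
T_{211}*u_2*v_1*w_1 = -1*0*3*1 = 0  (running total: -2)
T_{212}*u_2*v_1*w_2 = -1*0*3*0 = 0  (running total: -2)
T_{221}*u_2*v_2*w_1 = 0*0*-2*1 = 0  (running total: -2)
T_{222}*u_2*v_2*w_2 = 3*0*-2*0 = 0  (running total: -2)
S = -2

-2


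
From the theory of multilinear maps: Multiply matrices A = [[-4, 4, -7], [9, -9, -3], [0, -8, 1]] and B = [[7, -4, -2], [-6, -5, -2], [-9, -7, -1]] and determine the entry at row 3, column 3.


(AB)_{ij} = sum_k A_{ik} B_{kj}.
For i=3, j=3:
A_{31} * B_{13} = 0 * -2 = 0
A_{32} * B_{23} = -8 * -2 = 16
A_{33} * B_{33} = 1 * -1 = -1
Sum = 0 + 16 + -1 = 15

15


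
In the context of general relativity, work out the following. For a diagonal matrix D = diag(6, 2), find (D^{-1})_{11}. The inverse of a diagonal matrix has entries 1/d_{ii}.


For a diagonal matrix, the inverse has entries (D^{-1})_{ii} = 1/d_{ii}.
The diagonal entries are: d_{11} = 6, d_{22} = 2
We need (D^{-1})_{11} = 1/d_{11} = 1/6 = 1/6

1/6


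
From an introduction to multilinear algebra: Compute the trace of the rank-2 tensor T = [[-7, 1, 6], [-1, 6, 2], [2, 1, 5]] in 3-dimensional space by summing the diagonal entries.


The contraction (trace) of a rank-2 tensor is the sum of its diagonal elements.
Diagonal entries: A[1,1] = -7, A[2,2] = 6, A[3,3] = 5
Tr(A) = -7 + 6 + 5 = 4

4


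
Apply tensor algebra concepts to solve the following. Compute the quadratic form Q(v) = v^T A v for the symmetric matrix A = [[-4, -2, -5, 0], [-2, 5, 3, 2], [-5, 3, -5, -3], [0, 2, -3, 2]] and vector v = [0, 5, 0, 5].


First compute Av:
(Av)_1 = -4*0 + -2*5 + -5*0 + 0*5 = -10
(Av)_2 = -2*0 + 5*5 + 3*0 + 2*5 = 35
(Av)_3 = -5*0 + 3*5 + -5*0 + -3*5 = 0
(Av)_4 = 0*0 + 2*5 + -3*0 + 2*5 = 20
Av = [-10, 35, 0, 20]
Then v^T (Av) = 0*-10 + 5*35 + 0*0 + 5*20
= 0 + 175 + 0 + 100 = 275

275


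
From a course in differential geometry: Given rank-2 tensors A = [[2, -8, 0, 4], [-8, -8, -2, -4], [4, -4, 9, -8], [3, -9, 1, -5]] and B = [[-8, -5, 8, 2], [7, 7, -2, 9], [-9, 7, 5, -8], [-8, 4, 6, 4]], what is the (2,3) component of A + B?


Tensor addition is component-wise: (A + B)_{ij} = A_{ij} + B_{ij}.
A_{23} = -2
B_{23} = -2
(A + B)_{23} = -2 + -2 = -4

-4


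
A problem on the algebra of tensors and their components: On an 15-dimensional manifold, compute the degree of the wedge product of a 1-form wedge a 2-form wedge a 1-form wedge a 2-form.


The degree of a wedge product is the sum of the degrees of the individual forms.
Degrees: 1, 2, 1, 2
Total degree = 1 + 2 + 1 + 2 = 6

6


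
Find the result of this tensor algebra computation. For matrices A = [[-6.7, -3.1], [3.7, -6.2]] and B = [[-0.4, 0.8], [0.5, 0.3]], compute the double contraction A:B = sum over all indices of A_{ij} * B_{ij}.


A:B = sum over all i,j of A_{ij} * B_{ij}.
Row 1: -6.7*-0.4=2.68, -3.1*0.8=-2.48 => row sum = 0.2
Row 2: 3.7*0.5=1.85, -6.2*0.3=-1.86 => row sum = -0.01
Total = 0.2 + -0.01 = 0.19

0.19


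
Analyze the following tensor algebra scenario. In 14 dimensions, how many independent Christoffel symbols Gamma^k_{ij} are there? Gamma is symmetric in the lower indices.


Christoffel symbols Gamma^k_{ij} are symmetric in i,j, so there are d * d(d+1)/2 independent symbols.
d = 14
d(d+1)/2 = 14 * 15 / 2 = 105
Total = 14 * 105 = 1470

1470


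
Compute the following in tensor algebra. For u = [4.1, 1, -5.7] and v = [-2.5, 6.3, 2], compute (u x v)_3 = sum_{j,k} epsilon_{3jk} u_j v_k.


(u x v)_3 = sum_{j,k} epsilon_{3jk} u_j v_k. Only permutations of (1,2,3) contribute; the two non-zero terms are:
eps_{312} u_1 v_2 = 1 * 4.1 * 6.3 = 25.83
eps_{321} u_2 v_1 = -1 * 1 * -2.5 = 2.5
(u x v)_3 = 28.33

28.33


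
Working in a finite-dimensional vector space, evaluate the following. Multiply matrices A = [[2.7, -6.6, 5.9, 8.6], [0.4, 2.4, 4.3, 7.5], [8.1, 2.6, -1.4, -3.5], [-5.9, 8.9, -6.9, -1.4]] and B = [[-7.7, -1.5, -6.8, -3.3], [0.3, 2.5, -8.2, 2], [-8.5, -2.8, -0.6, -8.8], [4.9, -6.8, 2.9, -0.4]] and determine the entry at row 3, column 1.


(AB)_{ij} = sum_k A_{ik} B_{kj}.
For i=3, j=1:
A_{31} * B_{11} = 8.1 * -7.7 = -62.37
A_{32} * B_{21} = 2.6 * 0.3 = 0.78
A_{33} * B_{31} = -1.4 * -8.5 = 11.9
A_{34} * B_{41} = -3.5 * 4.9 = -17.15
Sum = -62.37 + 0.78 + 11.9 + -17.15 = -66.84

-66.84


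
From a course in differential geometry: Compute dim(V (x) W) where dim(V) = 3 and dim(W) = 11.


The dimension of a tensor product is the product of dimensions.
dim(V) = 3, dim(W) = 11
dim(V (x) W) = 3 * 11 = 33

33


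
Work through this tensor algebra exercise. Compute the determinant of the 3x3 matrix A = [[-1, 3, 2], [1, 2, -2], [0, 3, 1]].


Expanding along the first row, det(A) = a11*M_11 - a12*M_12 + a13*M_13, where M_1j is the (1,j) minor.
Minor M_11 = 2*1 - -2*3 = 8
Minor M_12 = 1*1 - -2*0 = 1
Minor M_13 = 1*3 - 2*0 = 3
det = -1*(8) - 3*(1) + 2*(3)
    = -8 - 3 + 6
    = -5

-5


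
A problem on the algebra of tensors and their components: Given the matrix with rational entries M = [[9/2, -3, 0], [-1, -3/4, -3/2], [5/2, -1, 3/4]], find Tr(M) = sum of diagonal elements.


The trace is the sum of diagonal entries.
Diagonal: M[1,1] = 9/2, M[2,2] = -3/4, M[3,3] = 3/4
Tr(M) = 9/2 + -3/4 + 3/4
Computing step by step:
After adding M[1,1]: 9/2
After adding M[2,2]: 15/4
After adding M[3,3]: 9/2
Tr(M) = 9/2

9/2


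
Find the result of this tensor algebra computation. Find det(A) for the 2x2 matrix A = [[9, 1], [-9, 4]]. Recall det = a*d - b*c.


For a 2x2 matrix [[a, b], [c, d]], det = a*d - b*c.
a = 9, b = 1, c = -9, d = 4
a*d = 9 * 4 = 36
b*c = 1 * -9 = -9
det = 36 - -9 = 45

45


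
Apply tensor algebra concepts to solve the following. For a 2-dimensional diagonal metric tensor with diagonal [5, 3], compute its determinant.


For a diagonal metric, the determinant is the product of diagonal entries.
Diagonal entries: 5, 3
det(g) = 5 * 3 = 15

15


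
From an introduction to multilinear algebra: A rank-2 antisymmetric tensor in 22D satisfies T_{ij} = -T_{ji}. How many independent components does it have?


An antisymmetric rank-2 tensor satisfies A_{ij} = -A_{ji}, so diagonal entries are zero.
The independent components are the upper-triangular entries: C(n, 2) = n(n-1)/2.
n = 22
C(22, 2) = 22 * 21 / 2 = 462 / 2 = 231

231


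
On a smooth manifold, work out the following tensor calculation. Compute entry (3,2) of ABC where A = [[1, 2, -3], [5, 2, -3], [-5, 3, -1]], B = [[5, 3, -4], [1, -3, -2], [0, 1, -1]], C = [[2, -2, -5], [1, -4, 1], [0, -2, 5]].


(ABC)_{32} = sum_m (AB)_{3m} C_{m2}. First compute row 3 of AB.
(AB)_{31} = -5*5 + 3*1 + -1*0 = -22
(AB)_{32} = -5*3 + 3*-3 + -1*1 = -25
(AB)_{33} = -5*-4 + 3*-2 + -1*-1 = 15
Now contract with column 2 of C:
(AB)_{31} * C_{12} = -22 * -2 = 44
(AB)_{32} * C_{22} = -25 * -4 = 100
(AB)_{33} * C_{32} = 15 * -2 = -30
(ABC)_{32} = 44 + 100 + -30 = 114

114


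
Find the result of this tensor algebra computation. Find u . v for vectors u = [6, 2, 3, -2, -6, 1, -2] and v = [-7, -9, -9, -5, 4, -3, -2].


The inner product u . v = sum of u_i * v_i.
Term-by-term: 6 * -7, 2 * -9, 3 * -9, -2 * -5, -6 * 4, 1 * -3, -2 * -2
Products: -42, -18, -27, 10, -24, -3, 4
Sum = -42 + -18 + -27 + 10 + -24 + -3 + 4 = -100

-100


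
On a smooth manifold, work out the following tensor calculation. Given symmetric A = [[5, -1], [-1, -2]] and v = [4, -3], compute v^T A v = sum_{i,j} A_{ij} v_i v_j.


First compute Av:
(Av)_1 = 5*4 + -1*-3 = 23
(Av)_2 = -1*4 + -2*-3 = 2
Av = [23, 2]
Then v^T (Av) = 4*23 + -3*2
= 92 + -6 = 86

86


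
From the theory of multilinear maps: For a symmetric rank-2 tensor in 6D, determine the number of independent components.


A symmetric rank-2 tensor in d dimensions has d(d+1)/2 independent components.
d = 6
d(d+1)/2 = 6 * 7 / 2 = 42 / 2 = 21

21


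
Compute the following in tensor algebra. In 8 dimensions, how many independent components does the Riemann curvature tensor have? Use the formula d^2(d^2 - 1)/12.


The Riemann tensor in d dimensions has d^2(d^2 - 1)/12 independent components.
d = 8, so d^2 = 64
d^2 - 1 = 63
d^2(d^2 - 1) = 64 * 63 = 4032
Divide by 12: 4032 / 12 = 336

336


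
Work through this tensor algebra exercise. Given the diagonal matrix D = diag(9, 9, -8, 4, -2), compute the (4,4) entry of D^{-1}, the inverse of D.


For a diagonal matrix, the inverse has entries (D^{-1})_{ii} = 1/d_{ii}.
The diagonal entries are: d_{11} = 9, d_{22} = 9, d_{33} = -8, d_{44} = 4, d_{55} = -2
We need (D^{-1})_{44} = 1/d_{44} = 1/4 = 1/4

1/4


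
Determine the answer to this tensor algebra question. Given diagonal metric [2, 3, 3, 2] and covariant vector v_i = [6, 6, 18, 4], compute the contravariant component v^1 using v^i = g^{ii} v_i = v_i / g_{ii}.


To raise an index with a diagonal metric: v^i = v_i / g_{ii}.
For index 1: v_1 = 6, g_{11} = 2
v^1 = 6 / 2 = 3

3


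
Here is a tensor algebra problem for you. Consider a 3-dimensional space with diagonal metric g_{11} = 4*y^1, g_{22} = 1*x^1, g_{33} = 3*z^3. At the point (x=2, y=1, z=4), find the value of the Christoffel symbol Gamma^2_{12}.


For a diagonal metric, Gamma^k_{ij} = (1/2) g^{kk} (dg_{ik}/dx_j + dg_{jk}/dx_i - dg_{ij}/dx_k).
The metric is diagonal, so g_{ab} = 0 for a != b.
At the given point: g_{11} = 4, g_{22} = 2, g_{33} = 192
g^{22} = 1/2
dg_{12}/dx_2 = 0 (off-diagonal)
dg_{22}/dx_1 = dg_{22}/dx_1 = 1
dg_{12}/dx_2 = 0 (off-diagonal)
Numerator = 0 + 1 - 0 = 1
Gamma^2_{12} = 1 / (2 * 2) = 1/4

1/4


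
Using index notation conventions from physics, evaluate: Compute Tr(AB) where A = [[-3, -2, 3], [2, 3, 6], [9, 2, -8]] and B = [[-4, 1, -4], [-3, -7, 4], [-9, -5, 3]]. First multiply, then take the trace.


Tr(AB) = sum_i (AB)_{ii} where (AB)_{ii} = sum_k A_{ik} B_{ki}.
(AB)_{11} = -3*-4 + -2*-3 + 3*-9 = -9
(AB)_{22} = 2*1 + 3*-7 + 6*-5 = -49
(AB)_{33} = 9*-4 + 2*4 + -8*3 = -52
Tr(AB) = -9 + -49 + -52 = -110

-110


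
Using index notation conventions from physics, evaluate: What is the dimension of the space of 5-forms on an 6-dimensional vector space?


The dimension of the space of p-forms on an n-dimensional space is C(n, p).
n = 6, p = 5
C(6, 5) = 6! / (5! * 1!) = 6

6


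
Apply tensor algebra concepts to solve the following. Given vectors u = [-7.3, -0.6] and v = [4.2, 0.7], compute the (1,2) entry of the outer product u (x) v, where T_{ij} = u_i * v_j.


The outer product entry T_{ij} = u_i * v_j.
We need i=1, j=2.
u_1 = -7.3, v_2 = 0.7
T_{1,2} = -7.3 * 0.7 = -5.11

-5.11


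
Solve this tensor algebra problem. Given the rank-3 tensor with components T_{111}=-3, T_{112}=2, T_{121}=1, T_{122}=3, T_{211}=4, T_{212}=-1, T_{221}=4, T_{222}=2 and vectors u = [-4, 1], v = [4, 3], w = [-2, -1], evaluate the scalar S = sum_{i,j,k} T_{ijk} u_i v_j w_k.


S = sum over i,j,k of T_{ijk} u_i v_j w_k. Expanding all 8 terms:
T_{111}*u_1*v_1*w_1 = -3*-4*4*-2 = -96  (running total: -96)
T_{112}*u_1*v_1*w_2 = 2*-4*4*-1 = 32  (running total: -64)
T_{121}*u_1*v_2*w_1 = 1*-4*3*-2 = 24  (running total: -40)
T_{122}*u_1*v_2*w_2 = 3*-4*3*-1 = 36  (running total: -4)
T_{211}*u_2*v_1*w_1 = 4*1*4*-2 = -32  (running total: -36)
T_{212}*u_2*v_1*w_2 = -1*1*4*-1 = 4  (running total: -32)
T_{221}*u_2*v_2*w_1 = 4*1*3*-2 = -24  (running total: -56)
T_{222}*u_2*v_2*w_2 = 2*1*3*-1 = -6  (running total: -62)
S = -62

-62


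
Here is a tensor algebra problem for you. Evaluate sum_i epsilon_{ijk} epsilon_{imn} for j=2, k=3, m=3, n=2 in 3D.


Using the identity: epsilon_{ijk} epsilon_{imn} = delta_{jm} delta_{kn} - delta_{jn} delta_{km}.
delta_{23} = 0
delta_{32} = 0
delta_{22} = 1
delta_{33} = 1
Result = 0 * 0 - 1 * 1 = 0 - 1 = -1

-1


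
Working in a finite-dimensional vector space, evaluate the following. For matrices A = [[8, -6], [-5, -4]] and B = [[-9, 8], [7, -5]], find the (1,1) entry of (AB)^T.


(AB)^T_{ij} = (AB)_{ji} = sum_k A_{jk} B_{ki}.
For i=1, j=1 we need (AB)_{11}:
A_{11} * B_{11} = 8 * -9 = -72
A_{12} * B_{21} = -6 * 7 = -42
Sum = -72 + -42 = -114

-114


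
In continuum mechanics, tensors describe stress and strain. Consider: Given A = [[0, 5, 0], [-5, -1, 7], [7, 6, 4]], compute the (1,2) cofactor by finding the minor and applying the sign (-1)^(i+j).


To find cofactor C_{12}, delete row 1 and column 2.
The resulting 2x2 submatrix is: [[-5, 7], [7, 4]]
Minor M_{12} = -5*4 - 7*7
  = -20 - 49 = -69
Sign = (-1)^(1+2) = (-1)^3 = -1
Cofactor C_{12} = -1 * -69 = 69

69


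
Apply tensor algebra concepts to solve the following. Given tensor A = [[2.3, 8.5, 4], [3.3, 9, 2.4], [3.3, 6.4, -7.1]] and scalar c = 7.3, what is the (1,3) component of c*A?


Scalar multiplication: (cA)_{ij} = c * A_{ij}.
c = 7.3
A_{13} = 4
(cA)_{13} = 7.3 * 4 = 29.2

29.2


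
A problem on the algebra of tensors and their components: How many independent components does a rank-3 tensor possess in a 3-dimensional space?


The number of components of a rank-r tensor in d dimensions is d^r.
Here d = 3 and r = 3.
3^3 = 27

27


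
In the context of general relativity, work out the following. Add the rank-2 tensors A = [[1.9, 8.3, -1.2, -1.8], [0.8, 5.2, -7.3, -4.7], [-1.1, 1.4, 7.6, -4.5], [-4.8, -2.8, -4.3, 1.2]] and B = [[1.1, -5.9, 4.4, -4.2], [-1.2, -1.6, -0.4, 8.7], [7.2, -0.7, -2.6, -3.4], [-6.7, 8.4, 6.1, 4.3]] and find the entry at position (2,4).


Tensor addition is component-wise: (A + B)_{ij} = A_{ij} + B_{ij}.
A_{24} = -4.7
B_{24} = 8.7
(A + B)_{24} = -4.7 + 8.7 = 4

4


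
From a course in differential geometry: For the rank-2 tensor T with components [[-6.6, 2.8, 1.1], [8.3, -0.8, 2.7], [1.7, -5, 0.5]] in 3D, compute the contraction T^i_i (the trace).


The contraction (trace) of a rank-2 tensor is the sum of its diagonal elements.
Diagonal entries: A[1,1] = -6.6, A[2,2] = -0.8, A[3,3] = 0.5
Tr(A) = -6.6 + -0.8 + 0.5 = -6.9

-6.9


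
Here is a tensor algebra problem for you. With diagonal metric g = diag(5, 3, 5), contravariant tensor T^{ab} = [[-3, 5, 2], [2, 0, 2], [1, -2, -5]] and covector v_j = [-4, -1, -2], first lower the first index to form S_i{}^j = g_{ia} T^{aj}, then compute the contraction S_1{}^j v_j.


Step 1: lower the first index. For a diagonal metric, g_{ia} T^{aj} = g_{ii} T^{ij} (no sum on i).
g_{11} = 5
S_1{}^1 = 5 * T^{11} = 5 * -3 = -15
S_1{}^2 = 5 * T^{12} = 5 * 5 = 25
S_1{}^3 = 5 * T^{13} = 5 * 2 = 10
Step 2: contract S_1{}^j with v_j.
S_1{}^1 * v_1 = -15 * -4 = 60
S_1{}^2 * v_2 = 25 * -1 = -25
S_1{}^3 * v_3 = 10 * -2 = -20
Result = 60 + -25 + -20 = 15

15


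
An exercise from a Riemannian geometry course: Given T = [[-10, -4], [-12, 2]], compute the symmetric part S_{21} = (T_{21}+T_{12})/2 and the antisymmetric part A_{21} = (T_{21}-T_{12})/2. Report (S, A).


T_{21} = -12
T_{12} = -4
S_{21} = (-12 + -4)/2 = -16/2 = -8
A_{21} = (-12 - -4)/2 = -8/2 = -4
Check: S + A = -8 + -4 = -12 = T_{21}.

(-8, -4)


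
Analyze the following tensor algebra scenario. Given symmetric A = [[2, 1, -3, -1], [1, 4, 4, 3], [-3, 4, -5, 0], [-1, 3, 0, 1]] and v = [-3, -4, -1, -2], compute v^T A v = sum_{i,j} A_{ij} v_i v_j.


First compute Av:
(Av)_1 = 2*-3 + 1*-4 + -3*-1 + -1*-2 = -5
(Av)_2 = 1*-3 + 4*-4 + 4*-1 + 3*-2 = -29
(Av)_3 = -3*-3 + 4*-4 + -5*-1 + 0*-2 = -2
(Av)_4 = -1*-3 + 3*-4 + 0*-1 + 1*-2 = -11
Av = [-5, -29, -2, -11]
Then v^T (Av) = -3*-5 + -4*-29 + -1*-2 + -2*-11
= 15 + 116 + 2 + 22 = 155

155


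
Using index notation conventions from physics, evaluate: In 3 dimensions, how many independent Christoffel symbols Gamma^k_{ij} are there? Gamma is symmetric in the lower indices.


Christoffel symbols Gamma^k_{ij} are symmetric in i,j, so there are d * d(d+1)/2 independent symbols.
d = 3
d(d+1)/2 = 3 * 4 / 2 = 6
Total = 3 * 6 = 18

18


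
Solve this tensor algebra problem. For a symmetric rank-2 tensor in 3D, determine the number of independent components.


A symmetric rank-2 tensor in d dimensions has d(d+1)/2 independent components.
d = 3
d(d+1)/2 = 3 * 4 / 2 = 12 / 2 = 6

6


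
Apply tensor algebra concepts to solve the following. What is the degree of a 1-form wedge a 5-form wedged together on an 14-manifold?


The degree of a wedge product is the sum of the degrees of the individual forms.
Degrees: 1, 5
Total degree = 1 + 5 = 6

6


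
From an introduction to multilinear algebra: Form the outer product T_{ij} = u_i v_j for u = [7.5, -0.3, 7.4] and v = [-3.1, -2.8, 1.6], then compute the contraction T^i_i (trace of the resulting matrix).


The outer product gives T_{ij} = u_i v_j.
The trace (contraction) is Tr(T) = sum_i T_{ii} = sum_i u_i v_i.
Diagonal entries:
T_{11} = u_1 * v_1 = 7.5 * -3.1 = -23.25
T_{22} = u_2 * v_2 = -0.3 * -2.8 = 0.84
T_{33} = u_3 * v_3 = 7.4 * 1.6 = 11.84
Tr(T) = -23.25 + 0.84 + 11.84 = -10.57

-10.57


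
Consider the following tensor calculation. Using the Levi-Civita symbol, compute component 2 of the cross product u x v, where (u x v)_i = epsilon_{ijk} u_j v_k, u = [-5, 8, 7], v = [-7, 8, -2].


(u x v)_2 = sum_{j,k} epsilon_{2jk} u_j v_k. Only permutations of (1,2,3) contribute; the two non-zero terms are:
eps_{213} u_1 v_3 = -1 * -5 * -2 = -10
eps_{231} u_3 v_1 = 1 * 7 * -7 = -49
(u x v)_2 = -59

-59


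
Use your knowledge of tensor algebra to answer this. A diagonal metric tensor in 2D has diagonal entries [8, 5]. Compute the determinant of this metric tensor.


For a diagonal metric, the determinant is the product of diagonal entries.
Diagonal entries: 8, 5
det(g) = 8 * 5 = 40

40


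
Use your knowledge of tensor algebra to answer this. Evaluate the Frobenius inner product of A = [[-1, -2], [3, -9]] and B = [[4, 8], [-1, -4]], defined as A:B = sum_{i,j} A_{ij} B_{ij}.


A:B = sum over all i,j of A_{ij} * B_{ij}.
Row 1: -1*4=-4, -2*8=-16 => row sum = -20
Row 2: 3*-1=-3, -9*-4=36 => row sum = 33
Total = -20 + 33 = 13

13


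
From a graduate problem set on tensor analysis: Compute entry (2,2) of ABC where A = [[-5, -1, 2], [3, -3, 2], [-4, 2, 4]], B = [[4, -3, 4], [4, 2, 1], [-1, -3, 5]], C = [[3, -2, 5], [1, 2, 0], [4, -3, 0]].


(ABC)_{22} = sum_m (AB)_{2m} C_{m2}. First compute row 2 of AB.
(AB)_{21} = 3*4 + -3*4 + 2*-1 = -2
(AB)_{22} = 3*-3 + -3*2 + 2*-3 = -21
(AB)_{23} = 3*4 + -3*1 + 2*5 = 19
Now contract with column 2 of C:
(AB)_{21} * C_{12} = -2 * -2 = 4
(AB)_{22} * C_{22} = -21 * 2 = -42
(AB)_{23} * C_{32} = 19 * -3 = -57
(ABC)_{22} = 4 + -42 + -57 = -95

-95


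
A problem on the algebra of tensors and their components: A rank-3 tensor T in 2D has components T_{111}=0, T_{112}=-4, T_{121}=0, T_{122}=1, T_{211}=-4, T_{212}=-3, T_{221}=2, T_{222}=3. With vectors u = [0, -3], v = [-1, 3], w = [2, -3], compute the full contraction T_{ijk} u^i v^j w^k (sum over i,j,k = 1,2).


S = sum over i,j,k of T_{ijk} u_i v_j w_k. Expanding all 8 terms:
T_{111}*u_1*v_1*w_1 = 0*0*-1*2 = 0  (running total: 0)
T_{112}*u_1*v_1*w_2 = -4*0*-1*-3 = 0  (running total: 0)
T_{121}*u_1*v_2*w_1 = 0*0*3*2 = 0  (running total: 0)
T_{122}*u_1*v_2*w_2 = 1*0*3*-3 = 0  (running total: 0)
T_{211}*u_2*v_1*w_1 = -4*-3*-1*2 = -24  (running total: -24)
T_{212}*u_2*v_1*w_2 = -3*-3*-1*-3 = 27  (running total: 3)
T_{221}*u_2*v_2*w_1 = 2*-3*3*2 = -36  (running total: -33)
T_{222}*u_2*v_2*w_2 = 3*-3*3*-3 = 81  (running total: 48)
S = 48

48


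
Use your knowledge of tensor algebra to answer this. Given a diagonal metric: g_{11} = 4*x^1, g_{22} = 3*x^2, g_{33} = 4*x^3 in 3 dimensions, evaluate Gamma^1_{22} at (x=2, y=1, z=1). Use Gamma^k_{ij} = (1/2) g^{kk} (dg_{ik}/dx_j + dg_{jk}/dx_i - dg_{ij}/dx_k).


For a diagonal metric, Gamma^k_{ij} = (1/2) g^{kk} (dg_{ik}/dx_j + dg_{jk}/dx_i - dg_{ij}/dx_k).
The metric is diagonal, so g_{ab} = 0 for a != b.
At the given point: g_{11} = 8, g_{22} = 12, g_{33} = 32
g^{11} = 1/8
dg_{21}/dx_2 = 0 (off-diagonal)
dg_{21}/dx_2 = 0 (off-diagonal)
dg_{22}/dx_1 = dg_{22}/dx_1 = 12
Numerator = 0 + 0 - 12 = -12
Gamma^1_{22} = -12 / (2 * 8) = -3/4

-3/4


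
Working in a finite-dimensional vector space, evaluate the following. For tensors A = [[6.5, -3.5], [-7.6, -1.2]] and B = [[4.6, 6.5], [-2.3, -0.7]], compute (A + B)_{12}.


Tensor addition is component-wise: (A + B)_{ij} = A_{ij} + B_{ij}.
A_{12} = -3.5
B_{12} = 6.5
(A + B)_{12} = -3.5 + 6.5 = 3

3


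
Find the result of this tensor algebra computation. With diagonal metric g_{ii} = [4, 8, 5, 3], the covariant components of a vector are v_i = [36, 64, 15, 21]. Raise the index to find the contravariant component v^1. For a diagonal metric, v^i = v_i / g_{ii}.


To raise an index with a diagonal metric: v^i = v_i / g_{ii}.
For index 1: v_1 = 36, g_{11} = 4
v^1 = 36 / 4 = 9

9


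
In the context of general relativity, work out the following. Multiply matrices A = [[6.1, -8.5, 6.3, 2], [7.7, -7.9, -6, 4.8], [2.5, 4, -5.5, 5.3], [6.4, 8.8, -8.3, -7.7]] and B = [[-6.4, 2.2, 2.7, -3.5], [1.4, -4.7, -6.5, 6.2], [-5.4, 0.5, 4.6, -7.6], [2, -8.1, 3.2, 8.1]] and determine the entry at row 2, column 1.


(AB)_{ij} = sum_k A_{ik} B_{kj}.
For i=2, j=1:
A_{21} * B_{11} = 7.7 * -6.4 = -49.28
A_{22} * B_{21} = -7.9 * 1.4 = -11.06
A_{23} * B_{31} = -6 * -5.4 = 32.4
A_{24} * B_{41} = 4.8 * 2 = 9.6
Sum = -49.28 + -11.06 + 32.4 + 9.6 = -18.34

-18.34


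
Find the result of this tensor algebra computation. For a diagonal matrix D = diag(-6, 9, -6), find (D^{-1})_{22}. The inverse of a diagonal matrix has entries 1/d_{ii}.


For a diagonal matrix, the inverse has entries (D^{-1})_{ii} = 1/d_{ii}.
The diagonal entries are: d_{11} = -6, d_{22} = 9, d_{33} = -6
We need (D^{-1})_{22} = 1/d_{22} = 1/9 = 1/9

1/9


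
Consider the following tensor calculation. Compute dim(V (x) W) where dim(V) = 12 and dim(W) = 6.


The dimension of a tensor product is the product of dimensions.
dim(V) = 12, dim(W) = 6
dim(V (x) W) = 12 * 6 = 72

72


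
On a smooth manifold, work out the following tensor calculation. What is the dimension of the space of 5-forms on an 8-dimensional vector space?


The dimension of the space of p-forms on an n-dimensional space is C(n, p).
n = 8, p = 5
C(8, 5) = 8! / (5! * 3!) = 56

56


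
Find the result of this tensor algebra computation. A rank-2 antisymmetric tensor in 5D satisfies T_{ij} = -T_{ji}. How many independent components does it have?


An antisymmetric rank-2 tensor satisfies A_{ij} = -A_{ji}, so diagonal entries are zero.
The independent components are the upper-triangular entries: C(n, 2) = n(n-1)/2.
n = 5
C(5, 2) = 5 * 4 / 2 = 20 / 2 = 10

10


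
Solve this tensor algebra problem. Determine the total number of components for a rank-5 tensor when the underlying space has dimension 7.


The number of components of a rank-r tensor in d dimensions is d^r.
Here d = 7 and r = 5.
7^5 = 16807

16807


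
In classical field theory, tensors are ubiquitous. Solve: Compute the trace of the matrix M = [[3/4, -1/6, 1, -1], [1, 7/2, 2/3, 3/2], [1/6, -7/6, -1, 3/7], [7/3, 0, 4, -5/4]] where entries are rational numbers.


The trace is the sum of diagonal entries.
Diagonal: M[1,1] = 3/4, M[2,2] = 7/2, M[3,3] = -1, M[4,4] = -5/4
Tr(M) = 3/4 + 7/2 + -1 + -5/4
Computing step by step:
After adding M[1,1]: 3/4
After adding M[2,2]: 17/4
After adding M[3,3]: 13/4
After adding M[4,4]: 2
Tr(M) = 2

2


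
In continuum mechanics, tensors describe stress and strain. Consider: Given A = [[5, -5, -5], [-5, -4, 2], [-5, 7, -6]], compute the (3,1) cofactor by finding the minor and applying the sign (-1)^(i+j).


To find cofactor C_{31}, delete row 3 and column 1.
The resulting 2x2 submatrix is: [[-5, -5], [-4, 2]]
Minor M_{31} = -5*2 - -5*-4
  = -10 - 20 = -30
Sign = (-1)^(3+1) = (-1)^4 = 1
Cofactor C_{31} = 1 * -30 = -30

-30


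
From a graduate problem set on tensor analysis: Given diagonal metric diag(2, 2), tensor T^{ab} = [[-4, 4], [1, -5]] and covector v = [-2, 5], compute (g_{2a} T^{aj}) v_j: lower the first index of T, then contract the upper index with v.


Step 1: lower the first index. For a diagonal metric, g_{ia} T^{aj} = g_{ii} T^{ij} (no sum on i).
g_{22} = 2
S_2{}^1 = 2 * T^{21} = 2 * 1 = 2
S_2{}^2 = 2 * T^{22} = 2 * -5 = -10
Step 2: contract S_2{}^j with v_j.
S_2{}^1 * v_1 = 2 * -2 = -4
S_2{}^2 * v_2 = -10 * 5 = -50
Result = -4 + -50 = -54

-54


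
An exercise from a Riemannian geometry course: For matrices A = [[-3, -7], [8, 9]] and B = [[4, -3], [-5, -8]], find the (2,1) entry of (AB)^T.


(AB)^T_{ij} = (AB)_{ji} = sum_k A_{jk} B_{ki}.
For i=2, j=1 we need (AB)_{12}:
A_{11} * B_{12} = -3 * -3 = 9
A_{12} * B_{22} = -7 * -8 = 56
Sum = 9 + 56 = 65

65


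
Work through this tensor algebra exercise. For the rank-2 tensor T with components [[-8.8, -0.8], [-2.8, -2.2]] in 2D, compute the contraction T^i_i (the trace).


The contraction (trace) of a rank-2 tensor is the sum of its diagonal elements.
Diagonal entries: A[1,1] = -8.8, A[2,2] = -2.2
Tr(A) = -8.8 + -2.2 = -11

-11


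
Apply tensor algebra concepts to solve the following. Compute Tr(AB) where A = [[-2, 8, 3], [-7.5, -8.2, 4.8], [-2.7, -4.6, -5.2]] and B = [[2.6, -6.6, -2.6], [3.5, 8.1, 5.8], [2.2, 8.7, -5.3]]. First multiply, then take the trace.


Tr(AB) = sum_i (AB)_{ii} where (AB)_{ii} = sum_k A_{ik} B_{ki}.
(AB)_{11} = -2*2.6 + 8*3.5 + 3*2.2 = 29.4
(AB)_{22} = -7.5*-6.6 + -8.2*8.1 + 4.8*8.7 = 24.84
(AB)_{33} = -2.7*-2.6 + -4.6*5.8 + -5.2*-5.3 = 7.9
Tr(AB) = 29.4 + 24.84 + 7.9 = 62.14

62.14


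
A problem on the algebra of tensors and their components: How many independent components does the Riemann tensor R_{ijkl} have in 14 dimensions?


The Riemann tensor in d dimensions has d^2(d^2 - 1)/12 independent components.
d = 14, so d^2 = 196
d^2 - 1 = 195
d^2(d^2 - 1) = 196 * 195 = 38220
Divide by 12: 38220 / 12 = 3185

3185


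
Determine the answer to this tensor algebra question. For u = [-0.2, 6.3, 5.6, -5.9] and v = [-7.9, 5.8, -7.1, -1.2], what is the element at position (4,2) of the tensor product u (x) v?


The outer product entry T_{ij} = u_i * v_j.
We need i=4, j=2.
u_4 = -5.9, v_2 = 5.8
T_{4,2} = -5.9 * 5.8 = -34.22

-34.22


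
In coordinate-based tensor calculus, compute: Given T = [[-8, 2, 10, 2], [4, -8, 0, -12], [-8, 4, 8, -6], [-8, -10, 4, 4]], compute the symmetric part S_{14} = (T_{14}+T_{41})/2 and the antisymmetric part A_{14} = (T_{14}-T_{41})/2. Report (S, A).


T_{14} = 2
T_{41} = -8
S_{14} = (2 + -8)/2 = -6/2 = -3
A_{14} = (2 - -8)/2 = 10/2 = 5
Check: S + A = -3 + 5 = 2 = T_{14}.

(-3, 5)


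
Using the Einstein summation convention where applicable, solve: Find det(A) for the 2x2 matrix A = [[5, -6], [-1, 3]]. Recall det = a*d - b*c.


For a 2x2 matrix [[a, b], [c, d]], det = a*d - b*c.
a = 5, b = -6, c = -1, d = 3
a*d = 5 * 3 = 15
b*c = -6 * -1 = 6
det = 15 - 6 = 9

9


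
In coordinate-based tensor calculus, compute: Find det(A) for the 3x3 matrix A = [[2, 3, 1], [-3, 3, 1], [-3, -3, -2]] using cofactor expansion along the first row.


Expanding along the first row, det(A) = a11*M_11 - a12*M_12 + a13*M_13, where M_1j is the (1,j) minor.
Minor M_11 = 3*-2 - 1*-3 = -3
Minor M_12 = -3*-2 - 1*-3 = 9
Minor M_13 = -3*-3 - 3*-3 = 18
det = 2*(-3) - 3*(9) + 1*(18)
    = -6 - 27 + 18
    = -15

-15


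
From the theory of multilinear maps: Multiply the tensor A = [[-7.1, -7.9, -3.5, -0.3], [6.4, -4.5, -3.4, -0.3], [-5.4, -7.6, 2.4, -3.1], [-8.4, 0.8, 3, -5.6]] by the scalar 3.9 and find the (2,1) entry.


Scalar multiplication: (cA)_{ij} = c * A_{ij}.
c = 3.9
A_{21} = 6.4
(cA)_{21} = 3.9 * 6.4 = 24.96

24.96


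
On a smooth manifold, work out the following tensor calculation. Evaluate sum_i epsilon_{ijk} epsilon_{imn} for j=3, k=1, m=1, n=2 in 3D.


Using the identity: epsilon_{ijk} epsilon_{imn} = delta_{jm} delta_{kn} - delta_{jn} delta_{km}.
delta_{31} = 0
delta_{12} = 0
delta_{32} = 0
delta_{11} = 1
Result = 0 * 0 - 0 * 1 = 0 - 0 = 0

0


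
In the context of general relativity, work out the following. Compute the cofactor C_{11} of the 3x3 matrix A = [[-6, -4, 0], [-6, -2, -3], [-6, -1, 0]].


To find cofactor C_{11}, delete row 1 and column 1.
The resulting 2x2 submatrix is: [[-2, -3], [-1, 0]]
Minor M_{11} = -2*0 - -3*-1
  = 0 - 3 = -3
Sign = (-1)^(1+1) = (-1)^2 = 1
Cofactor C_{11} = 1 * -3 = -3

-3


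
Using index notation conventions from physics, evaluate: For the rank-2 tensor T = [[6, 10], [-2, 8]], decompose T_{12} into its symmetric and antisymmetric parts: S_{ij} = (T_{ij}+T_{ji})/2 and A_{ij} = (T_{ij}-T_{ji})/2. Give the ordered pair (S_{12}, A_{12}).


T_{12} = 10
T_{21} = -2
S_{12} = (10 + -2)/2 = 8/2 = 4
A_{12} = (10 - -2)/2 = 12/2 = 6
Check: S + A = 4 + 6 = 10 = T_{12}.

(4, 6)


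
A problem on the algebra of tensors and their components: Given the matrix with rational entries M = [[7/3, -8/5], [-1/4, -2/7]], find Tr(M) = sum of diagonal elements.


The trace is the sum of diagonal entries.
Diagonal: M[1,1] = 7/3, M[2,2] = -2/7
Tr(M) = 7/3 + -2/7
Computing step by step:
After adding M[1,1]: 7/3
After adding M[2,2]: 43/21
Tr(M) = 43/21

43/21


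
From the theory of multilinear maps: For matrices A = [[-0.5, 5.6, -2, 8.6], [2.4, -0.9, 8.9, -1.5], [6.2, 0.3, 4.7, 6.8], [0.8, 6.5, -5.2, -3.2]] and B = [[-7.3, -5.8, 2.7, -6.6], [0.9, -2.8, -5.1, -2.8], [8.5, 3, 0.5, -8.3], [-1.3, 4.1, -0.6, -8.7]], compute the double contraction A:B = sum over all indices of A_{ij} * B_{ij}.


A:B = sum over all i,j of A_{ij} * B_{ij}.
Row 1: -0.5*-7.3=3.65, 5.6*-5.8=-32.48, -2*2.7=-5.4, 8.6*-6.6=-56.76 => row sum = -90.99
Row 2: 2.4*0.9=2.16, -0.9*-2.8=2.52, 8.9*-5.1=-45.39, -1.5*-2.8=4.2 => row sum = -36.51
Row 3: 6.2*8.5=52.7, 0.3*3=0.9, 4.7*0.5=2.35, 6.8*-8.3=-56.44 => row sum = -0.49
Row 4: 0.8*-1.3=-1.04, 6.5*4.1=26.65, -5.2*-0.6=3.12, -3.2*-8.7=27.84 => row sum = 56.57
Total = -90.99 + -36.51 + -0.49 + 56.57 = -71.42

-71.42


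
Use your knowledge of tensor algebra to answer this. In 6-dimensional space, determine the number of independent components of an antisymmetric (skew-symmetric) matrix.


An antisymmetric rank-2 tensor satisfies A_{ij} = -A_{ji}, so diagonal entries are zero.
The independent components are the upper-triangular entries: C(n, 2) = n(n-1)/2.
n = 6
C(6, 2) = 6 * 5 / 2 = 30 / 2 = 15

15


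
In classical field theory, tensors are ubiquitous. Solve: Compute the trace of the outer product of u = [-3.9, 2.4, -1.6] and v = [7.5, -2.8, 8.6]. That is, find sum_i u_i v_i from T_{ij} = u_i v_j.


The outer product gives T_{ij} = u_i v_j.
The trace (contraction) is Tr(T) = sum_i T_{ii} = sum_i u_i v_i.
Diagonal entries:
T_{11} = u_1 * v_1 = -3.9 * 7.5 = -29.25
T_{22} = u_2 * v_2 = 2.4 * -2.8 = -6.72
T_{33} = u_3 * v_3 = -1.6 * 8.6 = -13.76
Tr(T) = -29.25 + -6.72 + -13.76 = -49.73

-49.73


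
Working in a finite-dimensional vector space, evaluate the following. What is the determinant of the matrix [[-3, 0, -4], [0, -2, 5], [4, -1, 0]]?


Expanding along the first row, det(A) = a11*M_11 - a12*M_12 + a13*M_13, where M_1j is the (1,j) minor.
Minor M_11 = -2*0 - 5*-1 = 5
Minor M_12 = 0*0 - 5*4 = -20
Minor M_13 = 0*-1 - -2*4 = 8
det = -3*(5) - 0*(-20) + -4*(8)
    = -15 - 0 + -32
    = -47

-47


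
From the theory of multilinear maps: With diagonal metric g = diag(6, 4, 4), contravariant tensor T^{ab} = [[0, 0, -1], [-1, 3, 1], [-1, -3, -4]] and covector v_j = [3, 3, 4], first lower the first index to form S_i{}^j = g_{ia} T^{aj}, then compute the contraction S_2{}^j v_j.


Step 1: lower the first index. For a diagonal metric, g_{ia} T^{aj} = g_{ii} T^{ij} (no sum on i).
g_{22} = 4
S_2{}^1 = 4 * T^{21} = 4 * -1 = -4
S_2{}^2 = 4 * T^{22} = 4 * 3 = 12
S_2{}^3 = 4 * T^{23} = 4 * 1 = 4
Step 2: contract S_2{}^j with v_j.
S_2{}^1 * v_1 = -4 * 3 = -12
S_2{}^2 * v_2 = 12 * 3 = 36
S_2{}^3 * v_3 = 4 * 4 = 16
Result = -12 + 36 + 16 = 40

40


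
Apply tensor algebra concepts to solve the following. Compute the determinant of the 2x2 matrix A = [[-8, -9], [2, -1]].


For a 2x2 matrix [[a, b], [c, d]], det = a*d - b*c.
a = -8, b = -9, c = 2, d = -1
a*d = -8 * -1 = 8
b*c = -9 * 2 = -18
det = 8 - -18 = 26

26


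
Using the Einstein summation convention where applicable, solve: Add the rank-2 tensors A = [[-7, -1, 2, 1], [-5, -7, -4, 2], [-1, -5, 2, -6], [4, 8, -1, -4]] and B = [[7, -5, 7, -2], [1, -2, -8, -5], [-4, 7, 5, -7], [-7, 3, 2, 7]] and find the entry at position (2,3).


Tensor addition is component-wise: (A + B)_{ij} = A_{ij} + B_{ij}.
A_{23} = -4
B_{23} = -8
(A + B)_{23} = -4 + -8 = -12

-12


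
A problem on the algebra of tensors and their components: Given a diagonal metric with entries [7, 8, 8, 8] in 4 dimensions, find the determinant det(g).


For a diagonal metric, the determinant is the product of diagonal entries.
Diagonal entries: 7, 8, 8, 8
det(g) = 7 * 8 * 8 * 8 = 3584

3584


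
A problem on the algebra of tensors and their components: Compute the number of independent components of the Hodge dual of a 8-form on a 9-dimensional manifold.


The Hodge dual of a p-form on an n-dimensional manifold is an (n-p)-form.
n = 9, p = 8, so dual degree = 9 - 8 = 1
The number of components is C(n, n-p) = C(9, 1) = 9

9


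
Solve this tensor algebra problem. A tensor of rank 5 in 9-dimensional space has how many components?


The number of components of a rank-r tensor in d dimensions is d^r.
Here d = 9 and r = 5.
9^5 = 59049

59049


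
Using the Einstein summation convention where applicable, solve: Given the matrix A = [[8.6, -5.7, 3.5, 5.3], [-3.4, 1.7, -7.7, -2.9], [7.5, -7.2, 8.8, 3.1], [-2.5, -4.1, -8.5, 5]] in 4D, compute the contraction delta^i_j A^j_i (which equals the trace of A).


The contraction (trace) of a rank-2 tensor is the sum of its diagonal elements.
Diagonal entries: A[1,1] = 8.6, A[2,2] = 1.7, A[3,3] = 8.8, A[4,4] = 5
Tr(A) = 8.6 + 1.7 + 8.8 + 5 = 24.1

24.1


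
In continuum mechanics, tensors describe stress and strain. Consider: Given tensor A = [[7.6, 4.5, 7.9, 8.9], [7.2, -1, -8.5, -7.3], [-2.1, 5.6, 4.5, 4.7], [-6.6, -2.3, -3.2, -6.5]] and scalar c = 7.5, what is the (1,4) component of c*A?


Scalar multiplication: (cA)_{ij} = c * A_{ij}.
c = 7.5
A_{14} = 8.9
(cA)_{14} = 7.5 * 8.9 = 66.75

66.75


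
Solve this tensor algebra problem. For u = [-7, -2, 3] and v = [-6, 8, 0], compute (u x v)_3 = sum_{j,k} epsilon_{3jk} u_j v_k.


(u x v)_3 = sum_{j,k} epsilon_{3jk} u_j v_k. Only permutations of (1,2,3) contribute; the two non-zero terms are:
eps_{312} u_1 v_2 = 1 * -7 * 8 = -56
eps_{321} u_2 v_1 = -1 * -2 * -6 = -12
(u x v)_3 = -68

-68


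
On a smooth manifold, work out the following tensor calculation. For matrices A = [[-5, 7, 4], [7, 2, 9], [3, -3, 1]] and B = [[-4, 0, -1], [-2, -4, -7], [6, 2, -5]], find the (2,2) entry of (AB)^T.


(AB)^T_{ij} = (AB)_{ji} = sum_k A_{jk} B_{ki}.
For i=2, j=2 we need (AB)_{22}:
A_{21} * B_{12} = 7 * 0 = 0
A_{22} * B_{22} = 2 * -4 = -8
A_{23} * B_{32} = 9 * 2 = 18
Sum = 0 + -8 + 18 = 10

10


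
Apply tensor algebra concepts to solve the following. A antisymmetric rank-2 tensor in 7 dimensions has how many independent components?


A antisymmetric rank-2 tensor in d dimensions has d(d-1)/2 independent components.
d = 7
d(d-1)/2 = 7 * 6 / 2 = 42 / 2 = 21

21


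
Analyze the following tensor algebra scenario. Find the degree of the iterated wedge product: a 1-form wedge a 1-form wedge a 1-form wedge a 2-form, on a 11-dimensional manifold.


The degree of a wedge product is the sum of the degrees of the individual forms.
Degrees: 1, 1, 1, 2
Total degree = 1 + 1 + 1 + 2 = 5

5


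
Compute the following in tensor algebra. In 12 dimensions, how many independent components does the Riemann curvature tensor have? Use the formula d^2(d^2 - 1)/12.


The Riemann tensor in d dimensions has d^2(d^2 - 1)/12 independent components.
d = 12, so d^2 = 144
d^2 - 1 = 143
d^2(d^2 - 1) = 144 * 143 = 20592
Divide by 12: 20592 / 12 = 1716

1716


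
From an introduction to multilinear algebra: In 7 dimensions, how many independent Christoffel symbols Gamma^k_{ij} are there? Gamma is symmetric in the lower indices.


Christoffel symbols Gamma^k_{ij} are symmetric in i,j, so there are d * d(d+1)/2 independent symbols.
d = 7
d(d+1)/2 = 7 * 8 / 2 = 28
Total = 7 * 28 = 196

196


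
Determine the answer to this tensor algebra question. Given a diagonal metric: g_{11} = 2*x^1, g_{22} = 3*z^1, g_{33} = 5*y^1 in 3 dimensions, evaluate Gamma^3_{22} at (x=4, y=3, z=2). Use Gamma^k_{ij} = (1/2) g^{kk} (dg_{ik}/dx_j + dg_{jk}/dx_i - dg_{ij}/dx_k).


For a diagonal metric, Gamma^k_{ij} = (1/2) g^{kk} (dg_{ik}/dx_j + dg_{jk}/dx_i - dg_{ij}/dx_k).
The metric is diagonal, so g_{ab} = 0 for a != b.
At the given point: g_{11} = 8, g_{22} = 6, g_{33} = 15
g^{33} = 1/15
dg_{23}/dx_2 = 0 (off-diagonal)
dg_{23}/dx_2 = 0 (off-diagonal)
dg_{22}/dx_3 = dg_{22}/dx_3 = 3
Numerator = 0 + 0 - 3 = -3
Gamma^3_{22} = -3 / (2 * 15) = -1/10

-1/10


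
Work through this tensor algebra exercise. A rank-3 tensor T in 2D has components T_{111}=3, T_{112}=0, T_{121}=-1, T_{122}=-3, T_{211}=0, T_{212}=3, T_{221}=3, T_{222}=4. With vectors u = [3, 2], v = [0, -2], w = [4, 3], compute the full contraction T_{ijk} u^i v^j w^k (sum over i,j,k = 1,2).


S = sum over i,j,k of T_{ijk} u_i v_j w_k. Expanding all 8 terms:
T_{111}*u_1*v_1*w_1 = 3*3*0*4 = 0  (running total: 0)
T_{112}*u_1*v_1*w_2 = 0*3*0*3 = 0  (running total: 0)
T_{121}*u_1*v_2*w_1 = -1*3*-2*4 = 24  (running total: 24)
T_{122}*u_1*v_2*w_2 = -3*3*-2*3 = 54  (running total: 78)
T_{211}*u_2*v_1*w_1 = 0*2*0*4 = 0  (running total: 78)
T_{212}*u_2*v_1*w_2 = 3*2*0*3 = 0  (running total: 78)
T_{221}*u_2*v_2*w_1 = 3*2*-2*4 = -48  (running total: 30)
T_{222}*u_2*v_2*w_2 = 4*2*-2*3 = -48  (running total: -18)
S = -18

-18


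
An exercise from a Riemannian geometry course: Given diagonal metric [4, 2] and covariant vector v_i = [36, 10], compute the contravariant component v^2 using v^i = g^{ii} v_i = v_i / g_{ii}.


To raise an index with a diagonal metric: v^i = v_i / g_{ii}.
For index 2: v_2 = 10, g_{22} = 2
v^2 = 10 / 2 = 5

5


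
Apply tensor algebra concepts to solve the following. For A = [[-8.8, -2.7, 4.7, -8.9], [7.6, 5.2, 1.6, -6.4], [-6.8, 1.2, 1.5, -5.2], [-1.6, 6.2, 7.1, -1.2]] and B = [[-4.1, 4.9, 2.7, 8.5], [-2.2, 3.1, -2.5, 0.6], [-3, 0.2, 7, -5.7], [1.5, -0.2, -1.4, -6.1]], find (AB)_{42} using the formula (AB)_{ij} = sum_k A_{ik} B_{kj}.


(AB)_{ij} = sum_k A_{ik} B_{kj}.
For i=4, j=2:
A_{41} * B_{12} = -1.6 * 4.9 = -7.84
A_{42} * B_{22} = 6.2 * 3.1 = 19.22
A_{43} * B_{32} = 7.1 * 0.2 = 1.42
A_{44} * B_{42} = -1.2 * -0.2 = 0.24
Sum = -7.84 + 19.22 + 1.42 + 0.24 = 13.04

13.04


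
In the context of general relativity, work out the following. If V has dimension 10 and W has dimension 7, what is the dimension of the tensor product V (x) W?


The dimension of a tensor product is the product of dimensions.
dim(V) = 10, dim(W) = 7
dim(V (x) W) = 10 * 7 = 70

70


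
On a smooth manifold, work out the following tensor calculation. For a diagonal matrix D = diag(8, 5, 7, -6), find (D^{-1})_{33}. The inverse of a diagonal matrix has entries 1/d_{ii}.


For a diagonal matrix, the inverse has entries (D^{-1})_{ii} = 1/d_{ii}.
The diagonal entries are: d_{11} = 8, d_{22} = 5, d_{33} = 7, d_{44} = -6
We need (D^{-1})_{33} = 1/d_{33} = 1/7 = 1/7

1/7


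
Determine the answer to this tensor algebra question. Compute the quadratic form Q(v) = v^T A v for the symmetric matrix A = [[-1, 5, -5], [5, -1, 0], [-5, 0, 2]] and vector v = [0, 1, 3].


First compute Av:
(Av)_1 = -1*0 + 5*1 + -5*3 = -10
(Av)_2 = 5*0 + -1*1 + 0*3 = -1
(Av)_3 = -5*0 + 0*1 + 2*3 = 6
Av = [-10, -1, 6]
Then v^T (Av) = 0*-10 + 1*-1 + 3*6
= 0 + -1 + 18 = 17

17


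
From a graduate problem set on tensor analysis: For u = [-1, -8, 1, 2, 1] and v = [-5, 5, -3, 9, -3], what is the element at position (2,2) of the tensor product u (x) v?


The outer product entry T_{ij} = u_i * v_j.
We need i=2, j=2.
u_2 = -8, v_2 = 5
T_{2,2} = -8 * 5 = -40

-40
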